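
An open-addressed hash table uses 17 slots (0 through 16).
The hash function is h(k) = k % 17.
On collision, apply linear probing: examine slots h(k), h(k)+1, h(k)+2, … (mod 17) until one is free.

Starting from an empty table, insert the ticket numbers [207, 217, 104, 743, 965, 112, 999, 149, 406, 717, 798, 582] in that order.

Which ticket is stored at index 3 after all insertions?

207

207: h=3 -> slot 3
217: h=13 -> slot 13
104: h=2 -> slot 2
743: h=12 -> slot 12
965: h=13, probe 13,14 -> slot 14
112: h=10 -> slot 10
999: h=13, probe 13,14,15 -> slot 15
149: h=13, probe 13,14,15,16 -> slot 16
406: h=15, probe 15,16,0 -> slot 0
717: h=3, probe 3,4 -> slot 4
798: h=16, probe 16,0,1 -> slot 1
582: h=4, probe 4,5 -> slot 5
Table: [406, 798, 104, 207, 717, 582, —, —, —, —, 112, —, 743, 217, 965, 999, 149]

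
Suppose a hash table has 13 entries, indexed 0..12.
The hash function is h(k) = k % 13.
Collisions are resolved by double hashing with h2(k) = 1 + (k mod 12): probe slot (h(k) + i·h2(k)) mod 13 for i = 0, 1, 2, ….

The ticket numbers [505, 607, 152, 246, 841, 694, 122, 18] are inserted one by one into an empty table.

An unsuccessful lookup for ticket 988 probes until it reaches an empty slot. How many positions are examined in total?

Insert 505: h=11, slot 11 empty => index 11.
Insert 607: h=9, slot 9 empty => index 9.
Insert 152: h=9, h2=9, slot 9 occupied => index 5.
Insert 246: h=12, slot 12 empty => index 12.
Insert 841: h=9, h2=2, slots 9,11 occupied => index 0.
Insert 694: h=5, h2=11, slot 5 occupied => index 3.
Insert 122: h=5, h2=3, slot 5 occupied => index 8.
Insert 18: h=5, h2=7, slots 5,12 occupied => index 6.
Table: [841, —, —, 694, —, 152, 18, —, 122, 607, —, 505, 246]
Lookup 988: h=0, h2=5, probe 0,5,10 → slot 10 empty, not found.

3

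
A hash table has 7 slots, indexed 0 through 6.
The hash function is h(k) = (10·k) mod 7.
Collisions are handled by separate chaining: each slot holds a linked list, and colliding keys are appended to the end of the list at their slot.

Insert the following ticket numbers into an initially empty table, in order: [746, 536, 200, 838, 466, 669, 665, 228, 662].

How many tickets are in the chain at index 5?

7

Insert 746: h=5, bucket 5 empty → new chain.
Insert 536: h=5, bucket 5 nonempty → append to chain.
Insert 200: h=5, bucket 5 nonempty → append to chain.
Insert 838: h=1, bucket 1 empty → new chain.
Insert 466: h=5, bucket 5 nonempty → append to chain.
Insert 669: h=5, bucket 5 nonempty → append to chain.
Insert 665: h=0, bucket 0 empty → new chain.
Insert 228: h=5, bucket 5 nonempty → append to chain.
Insert 662: h=5, bucket 5 nonempty → append to chain.
Final buckets:
0: 665
1: 838
2: .
3: .
4: .
5: 746 -> 536 -> 200 -> 466 -> 669 -> 228 -> 662
6: .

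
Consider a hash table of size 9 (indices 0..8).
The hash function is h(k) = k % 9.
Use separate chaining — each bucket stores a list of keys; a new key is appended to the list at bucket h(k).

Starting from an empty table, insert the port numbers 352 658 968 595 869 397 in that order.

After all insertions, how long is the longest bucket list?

4

Insert 352: h=1, bucket 1 empty → new chain.
Insert 658: h=1, bucket 1 nonempty → append to chain.
Insert 968: h=5, bucket 5 empty → new chain.
Insert 595: h=1, bucket 1 nonempty → append to chain.
Insert 869: h=5, bucket 5 nonempty → append to chain.
Insert 397: h=1, bucket 1 nonempty → append to chain.
Final buckets:
0: .
1: 352 -> 658 -> 595 -> 397
2: .
3: .
4: .
5: 968 -> 869
6: .
7: .
8: .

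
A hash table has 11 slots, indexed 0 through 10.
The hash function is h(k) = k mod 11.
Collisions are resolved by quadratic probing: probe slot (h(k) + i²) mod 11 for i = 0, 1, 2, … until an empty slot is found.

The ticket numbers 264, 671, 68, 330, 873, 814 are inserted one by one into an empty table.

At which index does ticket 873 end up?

5

Insert 264: h=0, slot 0 empty => index 0.
Insert 671: h=0, slot 0 occupied => index 1.
Insert 68: h=2, slot 2 empty => index 2.
Insert 330: h=0, slots 0,1 occupied => index 4.
Insert 873: h=4, slot 4 occupied => index 5.
Insert 814: h=0, slots 0,1,4 occupied => index 9.
Table: [264, 671, 68, ∅, 330, 873, ∅, ∅, ∅, 814, ∅]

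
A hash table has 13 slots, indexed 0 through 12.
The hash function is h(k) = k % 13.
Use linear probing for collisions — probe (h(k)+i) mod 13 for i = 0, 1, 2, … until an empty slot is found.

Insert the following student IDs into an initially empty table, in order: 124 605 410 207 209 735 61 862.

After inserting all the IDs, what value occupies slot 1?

209

124 hashes to 7; slot 7 is free => place at 7.
605 hashes to 7; 7 taken => place at 8.
410 hashes to 7; 7,8 taken => place at 9.
207 hashes to 12; slot 12 is free => place at 12.
209 hashes to 1; slot 1 is free => place at 1.
735 hashes to 7; 7,8,9 taken => place at 10.
61 hashes to 9; 9,10 taken => place at 11.
862 hashes to 4; slot 4 is free => place at 4.
Table: [., 209, ., ., 862, ., ., 124, 605, 410, 735, 61, 207]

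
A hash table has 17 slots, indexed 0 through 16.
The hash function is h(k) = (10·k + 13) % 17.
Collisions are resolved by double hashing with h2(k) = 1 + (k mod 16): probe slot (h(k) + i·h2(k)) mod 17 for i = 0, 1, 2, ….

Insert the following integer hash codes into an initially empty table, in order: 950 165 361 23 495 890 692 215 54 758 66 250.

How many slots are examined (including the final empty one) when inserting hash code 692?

Insert 950: h=10, slot 10 empty → index 10.
Insert 165: h=14, slot 14 empty → index 14.
Insert 361: h=2, slot 2 empty → index 2.
Insert 23: h=5, slot 5 empty → index 5.
Insert 495: h=16, slot 16 empty → index 16.
Insert 890: h=5, h2=11, slots 5,16,10 occupied → index 4.
Insert 692: h=14, h2=5, slots 14,2 occupied → index 7.
Insert 215: h=4, h2=8, slot 4 occupied → index 12.
Insert 54: h=9, slot 9 empty → index 9.
Insert 758: h=11, slot 11 empty → index 11.
Insert 66: h=10, h2=3, slot 10 occupied → index 13.
Insert 250: h=14, h2=11, slot 14 occupied → index 8.
Table: [-, -, 361, -, 890, 23, -, 692, 250, 54, 950, 758, 215, 66, 165, -, 495]

3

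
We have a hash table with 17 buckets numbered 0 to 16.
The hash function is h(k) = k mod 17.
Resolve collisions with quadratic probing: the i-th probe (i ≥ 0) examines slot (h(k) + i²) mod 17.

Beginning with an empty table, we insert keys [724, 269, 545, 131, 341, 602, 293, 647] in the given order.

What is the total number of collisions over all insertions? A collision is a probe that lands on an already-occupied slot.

724: h=10 => slot 10
269: h=14 => slot 14
545: h=1 => slot 1
131: h=12 => slot 12
341: h=1, probe 1,2 => slot 2
602: h=7 => slot 7
293: h=4 => slot 4
647: h=1, probe 1,2,5 => slot 5
Table: [—, 545, 341, —, 293, 647, —, 602, —, —, 724, —, 131, —, 269, —, —]

3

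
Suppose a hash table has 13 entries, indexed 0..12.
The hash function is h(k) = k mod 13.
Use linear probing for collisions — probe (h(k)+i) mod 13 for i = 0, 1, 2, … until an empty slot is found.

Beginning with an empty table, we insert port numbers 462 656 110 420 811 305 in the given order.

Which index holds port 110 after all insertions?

8

462: h=7 -> slot 7
656: h=6 -> slot 6
110: h=6, probe 6,7,8 -> slot 8
420: h=4 -> slot 4
811: h=5 -> slot 5
305: h=6, probe 6,7,8,9 -> slot 9
Table: [-, -, -, -, 420, 811, 656, 462, 110, 305, -, -, -]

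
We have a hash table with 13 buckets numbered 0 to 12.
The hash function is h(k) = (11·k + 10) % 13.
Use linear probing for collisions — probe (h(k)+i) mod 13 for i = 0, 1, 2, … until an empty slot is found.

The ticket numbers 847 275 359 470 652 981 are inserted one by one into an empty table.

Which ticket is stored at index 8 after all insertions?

Insert 847: h=6, slot 6 empty -> index 6.
Insert 275: h=6, slot 6 occupied -> index 7.
Insert 359: h=7, slot 7 occupied -> index 8.
Insert 470: h=6, slots 6,7,8 occupied -> index 9.
Insert 652: h=6, slots 6,7,8,9 occupied -> index 10.
Insert 981: h=11, slot 11 empty -> index 11.
Table: [., ., ., ., ., ., 847, 275, 359, 470, 652, 981, .]

359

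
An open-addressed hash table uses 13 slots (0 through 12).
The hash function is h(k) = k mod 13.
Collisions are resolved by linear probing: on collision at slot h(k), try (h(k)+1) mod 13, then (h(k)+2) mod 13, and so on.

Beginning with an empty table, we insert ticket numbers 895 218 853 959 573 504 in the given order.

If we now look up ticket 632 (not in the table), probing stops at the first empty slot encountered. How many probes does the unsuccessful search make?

Insert 895: h=11, slot 11 empty => index 11.
Insert 218: h=10, slot 10 empty => index 10.
Insert 853: h=8, slot 8 empty => index 8.
Insert 959: h=10, slots 10,11 occupied => index 12.
Insert 573: h=1, slot 1 empty => index 1.
Insert 504: h=10, slots 10,11,12 occupied => index 0.
Table: [504, 573, ., ., ., ., ., ., 853, ., 218, 895, 959]
Lookup 632: h=8, probe 8,9 → slot 9 empty, not found.

2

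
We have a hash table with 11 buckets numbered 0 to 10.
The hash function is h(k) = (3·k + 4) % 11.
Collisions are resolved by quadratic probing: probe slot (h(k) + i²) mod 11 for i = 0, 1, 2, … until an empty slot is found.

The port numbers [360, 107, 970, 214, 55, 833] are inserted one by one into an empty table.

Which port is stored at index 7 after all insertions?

107

360: h=6 => slot 6
107: h=6, probe 6,7 => slot 7
970: h=10 => slot 10
214: h=8 => slot 8
55: h=4 => slot 4
833: h=6, probe 6,7,10,4,0 => slot 0
Table: [833, -, -, -, 55, -, 360, 107, 214, -, 970]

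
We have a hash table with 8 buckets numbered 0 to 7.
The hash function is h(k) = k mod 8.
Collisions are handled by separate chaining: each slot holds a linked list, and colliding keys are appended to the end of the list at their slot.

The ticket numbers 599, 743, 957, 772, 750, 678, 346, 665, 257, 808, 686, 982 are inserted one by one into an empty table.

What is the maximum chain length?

599 -> bucket 7
743 -> bucket 7 (collision)
957 -> bucket 5
772 -> bucket 4
750 -> bucket 6
678 -> bucket 6 (collision)
346 -> bucket 2
665 -> bucket 1
257 -> bucket 1 (collision)
808 -> bucket 0
686 -> bucket 6 (collision)
982 -> bucket 6 (collision)
Final buckets:
0: 808
1: 665 -> 257
2: 346
3: ∅
4: 772
5: 957
6: 750 -> 678 -> 686 -> 982
7: 599 -> 743

4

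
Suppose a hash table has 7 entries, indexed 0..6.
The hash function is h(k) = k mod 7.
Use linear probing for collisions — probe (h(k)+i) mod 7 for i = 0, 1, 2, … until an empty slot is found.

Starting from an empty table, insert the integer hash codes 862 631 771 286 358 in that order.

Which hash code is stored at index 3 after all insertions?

771

Insert 862: h=1, slot 1 empty -> index 1.
Insert 631: h=1, slot 1 occupied -> index 2.
Insert 771: h=1, slots 1,2 occupied -> index 3.
Insert 286: h=6, slot 6 empty -> index 6.
Insert 358: h=1, slots 1,2,3 occupied -> index 4.
Table: [_, 862, 631, 771, 358, _, 286]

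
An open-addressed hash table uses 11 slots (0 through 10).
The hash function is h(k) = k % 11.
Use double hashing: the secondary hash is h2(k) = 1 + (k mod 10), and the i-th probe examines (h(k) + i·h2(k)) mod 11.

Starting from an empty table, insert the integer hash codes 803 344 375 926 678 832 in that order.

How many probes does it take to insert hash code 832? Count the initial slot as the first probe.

803: h=0 -> slot 0
344: h=3 -> slot 3
375: h=1 -> slot 1
926: h=2 -> slot 2
678: h=7 -> slot 7
832: h=7, h2=3, probe 7,10 -> slot 10
Table: [803, 375, 926, 344, -, -, -, 678, -, -, 832]

2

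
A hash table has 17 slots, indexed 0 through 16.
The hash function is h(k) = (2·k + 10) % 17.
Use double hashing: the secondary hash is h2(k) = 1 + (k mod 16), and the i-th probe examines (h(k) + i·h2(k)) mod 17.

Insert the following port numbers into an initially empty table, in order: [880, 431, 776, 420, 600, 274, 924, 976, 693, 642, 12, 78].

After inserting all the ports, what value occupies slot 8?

880 hashes to 2; slot 2 is free => place at 2.
431 hashes to 5; slot 5 is free => place at 5.
776 hashes to 15; slot 15 is free => place at 15.
420 hashes to 0; slot 0 is free => place at 0.
600 hashes to 3; slot 3 is free => place at 3.
274 hashes to 14; slot 14 is free => place at 14.
924 hashes to 5, h2=13; 5 taken => place at 1.
976 hashes to 7; slot 7 is free => place at 7.
693 hashes to 2, h2=6; 2 taken => place at 8.
642 hashes to 2, h2=3; 2,5,8 taken => place at 11.
12 hashes to 0, h2=13; 0 taken => place at 13.
78 hashes to 13, h2=15; 13,11 taken => place at 9.
Table: [420, 924, 880, 600, _, 431, _, 976, 693, 78, _, 642, _, 12, 274, 776, _]

693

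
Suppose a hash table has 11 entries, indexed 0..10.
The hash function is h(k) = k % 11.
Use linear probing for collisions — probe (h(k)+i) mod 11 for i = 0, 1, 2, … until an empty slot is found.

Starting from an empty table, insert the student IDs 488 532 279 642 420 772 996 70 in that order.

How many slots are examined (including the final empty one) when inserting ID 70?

Insert 488: h=4, slot 4 empty → index 4.
Insert 532: h=4, slot 4 occupied → index 5.
Insert 279: h=4, slots 4,5 occupied → index 6.
Insert 642: h=4, slots 4,5,6 occupied → index 7.
Insert 420: h=2, slot 2 empty → index 2.
Insert 772: h=2, slot 2 occupied → index 3.
Insert 996: h=6, slots 6,7 occupied → index 8.
Insert 70: h=4, slots 4,5,6,7,8 occupied → index 9.
Table: [∅, ∅, 420, 772, 488, 532, 279, 642, 996, 70, ∅]

6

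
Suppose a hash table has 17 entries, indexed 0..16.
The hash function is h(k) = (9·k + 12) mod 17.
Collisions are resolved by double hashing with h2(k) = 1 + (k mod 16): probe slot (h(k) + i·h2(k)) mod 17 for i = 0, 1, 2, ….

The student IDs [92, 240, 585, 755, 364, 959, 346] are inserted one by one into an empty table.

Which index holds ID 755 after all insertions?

92 hashes to 7; slot 7 is free → place at 7.
240 hashes to 13; slot 13 is free → place at 13.
585 hashes to 7, h2=10; 7 taken → place at 0.
755 hashes to 7, h2=4; 7 taken → place at 11.
364 hashes to 7, h2=13; 7 taken → place at 3.
959 hashes to 7, h2=16; 7 taken → place at 6.
346 hashes to 15; slot 15 is free → place at 15.
Table: [585, —, —, 364, —, —, 959, 92, —, —, —, 755, —, 240, —, 346, —]

11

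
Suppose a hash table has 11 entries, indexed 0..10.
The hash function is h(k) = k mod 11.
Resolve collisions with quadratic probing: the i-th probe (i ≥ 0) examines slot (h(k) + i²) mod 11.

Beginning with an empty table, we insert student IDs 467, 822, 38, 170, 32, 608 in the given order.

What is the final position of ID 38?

467 hashes to 5; slot 5 is free -> place at 5.
822 hashes to 8; slot 8 is free -> place at 8.
38 hashes to 5; 5 taken -> place at 6.
170 hashes to 5; 5,6 taken -> place at 9.
32 hashes to 10; slot 10 is free -> place at 10.
608 hashes to 3; slot 3 is free -> place at 3.
Table: [_, _, _, 608, _, 467, 38, _, 822, 170, 32]

6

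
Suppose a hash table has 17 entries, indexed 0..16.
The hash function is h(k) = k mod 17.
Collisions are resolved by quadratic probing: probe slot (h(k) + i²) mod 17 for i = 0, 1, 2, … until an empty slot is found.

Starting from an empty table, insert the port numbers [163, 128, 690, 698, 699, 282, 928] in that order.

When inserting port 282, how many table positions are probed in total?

3

163 hashes to 10; slot 10 is free → place at 10.
128 hashes to 9; slot 9 is free → place at 9.
690 hashes to 10; 10 taken → place at 11.
698 hashes to 1; slot 1 is free → place at 1.
699 hashes to 2; slot 2 is free → place at 2.
282 hashes to 10; 10,11 taken → place at 14.
928 hashes to 10; 10,11,14,2,9,1 taken → place at 12.
Table: [., 698, 699, ., ., ., ., ., ., 128, 163, 690, 928, ., 282, ., .]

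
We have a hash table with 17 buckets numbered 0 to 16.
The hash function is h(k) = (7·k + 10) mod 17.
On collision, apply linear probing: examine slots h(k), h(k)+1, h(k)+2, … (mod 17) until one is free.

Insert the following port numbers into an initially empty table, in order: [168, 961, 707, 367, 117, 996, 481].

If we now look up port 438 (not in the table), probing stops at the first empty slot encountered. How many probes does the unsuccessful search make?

2

168 hashes to 13; slot 13 is free => place at 13.
961 hashes to 5; slot 5 is free => place at 5.
707 hashes to 12; slot 12 is free => place at 12.
367 hashes to 12; 12,13 taken => place at 14.
117 hashes to 13; 13,14 taken => place at 15.
996 hashes to 12; 12,13,14,15 taken => place at 16.
481 hashes to 11; slot 11 is free => place at 11.
Table: [_, _, _, _, _, 961, _, _, _, _, _, 481, 707, 168, 367, 117, 996]
Lookup 438: h=16, probe 16,0 → slot 0 empty, not found.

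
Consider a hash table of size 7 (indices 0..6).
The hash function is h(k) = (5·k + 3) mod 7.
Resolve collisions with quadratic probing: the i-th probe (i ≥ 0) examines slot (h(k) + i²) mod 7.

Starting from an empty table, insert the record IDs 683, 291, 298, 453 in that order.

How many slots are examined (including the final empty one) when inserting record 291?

683 hashes to 2; slot 2 is free => place at 2.
291 hashes to 2; 2 taken => place at 3.
298 hashes to 2; 2,3 taken => place at 6.
453 hashes to 0; slot 0 is free => place at 0.
Table: [453, -, 683, 291, -, -, 298]

2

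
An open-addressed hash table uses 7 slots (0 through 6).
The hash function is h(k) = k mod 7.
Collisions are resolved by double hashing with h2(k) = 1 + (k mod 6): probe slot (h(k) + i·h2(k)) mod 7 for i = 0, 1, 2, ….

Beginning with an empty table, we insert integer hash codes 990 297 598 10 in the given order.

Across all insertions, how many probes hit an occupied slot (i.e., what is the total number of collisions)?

4

990: h=3 -> slot 3
297: h=3, h2=4, probe 3,0 -> slot 0
598: h=3, h2=5, probe 3,1 -> slot 1
10: h=3, h2=5, probe 3,1,6 -> slot 6
Table: [297, 598, -, 990, -, -, 10]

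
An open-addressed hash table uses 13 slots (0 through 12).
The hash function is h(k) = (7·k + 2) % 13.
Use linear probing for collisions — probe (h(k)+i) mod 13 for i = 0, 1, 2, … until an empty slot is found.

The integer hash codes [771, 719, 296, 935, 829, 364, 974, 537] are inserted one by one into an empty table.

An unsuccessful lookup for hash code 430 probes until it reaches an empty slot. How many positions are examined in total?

771: h=4 => slot 4
719: h=4, probe 4,5 => slot 5
296: h=7 => slot 7
935: h=8 => slot 8
829: h=7, probe 7,8,9 => slot 9
364: h=2 => slot 2
974: h=8, probe 8,9,10 => slot 10
537: h=4, probe 4,5,6 => slot 6
Table: [., ., 364, ., 771, 719, 537, 296, 935, 829, 974, ., .]
Lookup 430: h=9, probe 9,10,11 → slot 11 empty, not found.

3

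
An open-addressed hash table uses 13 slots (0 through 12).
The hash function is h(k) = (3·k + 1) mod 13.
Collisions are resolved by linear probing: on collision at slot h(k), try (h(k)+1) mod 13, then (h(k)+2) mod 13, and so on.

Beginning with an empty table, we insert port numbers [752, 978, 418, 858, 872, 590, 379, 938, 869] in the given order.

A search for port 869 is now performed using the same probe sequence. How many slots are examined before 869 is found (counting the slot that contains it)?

5

Insert 752: h=8, slot 8 empty => index 8.
Insert 978: h=10, slot 10 empty => index 10.
Insert 418: h=7, slot 7 empty => index 7.
Insert 858: h=1, slot 1 empty => index 1.
Insert 872: h=4, slot 4 empty => index 4.
Insert 590: h=3, slot 3 empty => index 3.
Insert 379: h=7, slots 7,8 occupied => index 9.
Insert 938: h=7, slots 7,8,9,10 occupied => index 11.
Insert 869: h=8, slots 8,9,10,11 occupied => index 12.
Table: [∅, 858, ∅, 590, 872, ∅, ∅, 418, 752, 379, 978, 938, 869]
Lookup 869: h=8, probe 8,9,10,11,12 → found at 12.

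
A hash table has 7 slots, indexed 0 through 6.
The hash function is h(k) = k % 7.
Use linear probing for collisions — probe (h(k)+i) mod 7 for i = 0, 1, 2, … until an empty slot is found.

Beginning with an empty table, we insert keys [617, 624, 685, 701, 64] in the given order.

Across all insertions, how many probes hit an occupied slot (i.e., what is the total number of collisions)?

617 hashes to 1; slot 1 is free => place at 1.
624 hashes to 1; 1 taken => place at 2.
685 hashes to 6; slot 6 is free => place at 6.
701 hashes to 1; 1,2 taken => place at 3.
64 hashes to 1; 1,2,3 taken => place at 4.
Table: [-, 617, 624, 701, 64, -, 685]

6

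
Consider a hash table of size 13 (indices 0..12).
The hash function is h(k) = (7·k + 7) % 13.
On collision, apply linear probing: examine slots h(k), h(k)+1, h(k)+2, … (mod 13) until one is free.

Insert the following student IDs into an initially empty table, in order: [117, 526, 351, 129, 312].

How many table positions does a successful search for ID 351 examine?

117 hashes to 7; slot 7 is free → place at 7.
526 hashes to 10; slot 10 is free → place at 10.
351 hashes to 7; 7 taken → place at 8.
129 hashes to 0; slot 0 is free → place at 0.
312 hashes to 7; 7,8 taken → place at 9.
Table: [129, -, -, -, -, -, -, 117, 351, 312, 526, -, -]
Lookup 351: h=7, probe 7,8 → found at 8.

2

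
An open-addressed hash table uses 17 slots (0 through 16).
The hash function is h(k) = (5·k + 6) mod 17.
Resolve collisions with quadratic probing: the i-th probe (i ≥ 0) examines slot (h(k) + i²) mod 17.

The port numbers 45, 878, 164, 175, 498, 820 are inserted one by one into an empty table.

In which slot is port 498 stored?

1

Insert 45: h=10, slot 10 empty -> index 10.
Insert 878: h=10, slot 10 occupied -> index 11.
Insert 164: h=10, slots 10,11 occupied -> index 14.
Insert 175: h=14, slot 14 occupied -> index 15.
Insert 498: h=14, slots 14,15 occupied -> index 1.
Insert 820: h=9, slot 9 empty -> index 9.
Table: [_, 498, _, _, _, _, _, _, _, 820, 45, 878, _, _, 164, 175, _]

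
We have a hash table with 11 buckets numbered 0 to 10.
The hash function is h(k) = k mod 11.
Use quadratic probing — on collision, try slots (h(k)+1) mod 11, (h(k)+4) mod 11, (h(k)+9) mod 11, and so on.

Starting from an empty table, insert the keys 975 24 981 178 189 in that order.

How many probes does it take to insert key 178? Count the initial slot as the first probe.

3

Insert 975: h=7, slot 7 empty -> index 7.
Insert 24: h=2, slot 2 empty -> index 2.
Insert 981: h=2, slot 2 occupied -> index 3.
Insert 178: h=2, slots 2,3 occupied -> index 6.
Insert 189: h=2, slots 2,3,6 occupied -> index 0.
Table: [189, _, 24, 981, _, _, 178, 975, _, _, _]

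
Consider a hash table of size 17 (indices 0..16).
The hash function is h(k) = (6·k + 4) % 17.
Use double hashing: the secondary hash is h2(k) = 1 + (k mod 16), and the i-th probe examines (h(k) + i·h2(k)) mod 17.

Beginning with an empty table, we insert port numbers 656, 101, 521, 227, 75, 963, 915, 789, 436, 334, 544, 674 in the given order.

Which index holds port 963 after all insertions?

656: h=13 → slot 13
101: h=15 → slot 15
521: h=2 → slot 2
227: h=6 → slot 6
75: h=12 → slot 12
963: h=2, h2=4, probe 2,6,10 → slot 10
915: h=3 → slot 3
789: h=12, h2=6, probe 12,1 → slot 1
436: h=2, h2=5, probe 2,7 → slot 7
334: h=2, h2=15, probe 2,0 → slot 0
544: h=4 → slot 4
674: h=2, h2=3, probe 2,5 → slot 5
Table: [334, 789, 521, 915, 544, 674, 227, 436, ∅, ∅, 963, ∅, 75, 656, ∅, 101, ∅]

10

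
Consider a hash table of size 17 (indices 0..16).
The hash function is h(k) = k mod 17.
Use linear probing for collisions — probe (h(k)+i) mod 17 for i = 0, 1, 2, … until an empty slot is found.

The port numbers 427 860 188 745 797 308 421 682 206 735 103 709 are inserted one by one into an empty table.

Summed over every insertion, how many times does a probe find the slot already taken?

14

Insert 427: h=2, slot 2 empty → index 2.
Insert 860: h=10, slot 10 empty → index 10.
Insert 188: h=1, slot 1 empty → index 1.
Insert 745: h=14, slot 14 empty → index 14.
Insert 797: h=15, slot 15 empty → index 15.
Insert 308: h=2, slot 2 occupied → index 3.
Insert 421: h=13, slot 13 empty → index 13.
Insert 682: h=2, slots 2,3 occupied → index 4.
Insert 206: h=2, slots 2,3,4 occupied → index 5.
Insert 735: h=4, slots 4,5 occupied → index 6.
Insert 103: h=1, slots 1,2,3,4,5,6 occupied → index 7.
Insert 709: h=12, slot 12 empty → index 12.
Table: [—, 188, 427, 308, 682, 206, 735, 103, —, —, 860, —, 709, 421, 745, 797, —]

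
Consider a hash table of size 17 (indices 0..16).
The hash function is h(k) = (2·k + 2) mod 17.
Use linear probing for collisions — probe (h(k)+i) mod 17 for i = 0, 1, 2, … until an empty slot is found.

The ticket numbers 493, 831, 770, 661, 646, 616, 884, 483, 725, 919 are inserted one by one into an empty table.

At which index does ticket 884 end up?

4

493: h=2 → slot 2
831: h=15 → slot 15
770: h=12 → slot 12
661: h=15, probe 15,16 → slot 16
646: h=2, probe 2,3 → slot 3
616: h=10 → slot 10
884: h=2, probe 2,3,4 → slot 4
483: h=16, probe 16,0 → slot 0
725: h=7 → slot 7
919: h=4, probe 4,5 → slot 5
Table: [483, -, 493, 646, 884, 919, -, 725, -, -, 616, -, 770, -, -, 831, 661]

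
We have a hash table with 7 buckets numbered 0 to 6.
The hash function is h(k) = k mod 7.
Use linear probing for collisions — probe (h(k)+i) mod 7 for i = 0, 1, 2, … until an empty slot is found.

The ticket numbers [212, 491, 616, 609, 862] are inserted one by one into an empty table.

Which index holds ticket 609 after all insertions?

3

Insert 212: h=2, slot 2 empty => index 2.
Insert 491: h=1, slot 1 empty => index 1.
Insert 616: h=0, slot 0 empty => index 0.
Insert 609: h=0, slots 0,1,2 occupied => index 3.
Insert 862: h=1, slots 1,2,3 occupied => index 4.
Table: [616, 491, 212, 609, 862, ∅, ∅]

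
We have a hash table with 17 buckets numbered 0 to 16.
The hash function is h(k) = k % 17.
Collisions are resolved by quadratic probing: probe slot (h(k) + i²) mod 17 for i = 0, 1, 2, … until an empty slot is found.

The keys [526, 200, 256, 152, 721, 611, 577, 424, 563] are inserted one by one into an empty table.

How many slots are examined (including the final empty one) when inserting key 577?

526: h=16 => slot 16
200: h=13 => slot 13
256: h=1 => slot 1
152: h=16, probe 16,0 => slot 0
721: h=7 => slot 7
611: h=16, probe 16,0,3 => slot 3
577: h=16, probe 16,0,3,8 => slot 8
424: h=16, probe 16,0,3,8,15 => slot 15
563: h=2 => slot 2
Table: [152, 256, 563, 611, ., ., ., 721, 577, ., ., ., ., 200, ., 424, 526]

4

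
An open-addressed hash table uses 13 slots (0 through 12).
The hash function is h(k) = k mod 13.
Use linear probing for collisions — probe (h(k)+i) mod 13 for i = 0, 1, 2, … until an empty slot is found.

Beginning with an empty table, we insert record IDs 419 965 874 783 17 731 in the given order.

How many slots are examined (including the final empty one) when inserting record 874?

3

Insert 419: h=3, slot 3 empty => index 3.
Insert 965: h=3, slot 3 occupied => index 4.
Insert 874: h=3, slots 3,4 occupied => index 5.
Insert 783: h=3, slots 3,4,5 occupied => index 6.
Insert 17: h=4, slots 4,5,6 occupied => index 7.
Insert 731: h=3, slots 3,4,5,6,7 occupied => index 8.
Table: [—, —, —, 419, 965, 874, 783, 17, 731, —, —, —, —]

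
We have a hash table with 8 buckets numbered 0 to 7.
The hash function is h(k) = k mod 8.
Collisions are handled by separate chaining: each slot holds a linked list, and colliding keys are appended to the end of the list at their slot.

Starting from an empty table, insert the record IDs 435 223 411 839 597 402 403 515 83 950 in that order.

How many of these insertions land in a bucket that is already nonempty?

Insert 435: h=3, bucket 3 empty → new chain.
Insert 223: h=7, bucket 7 empty → new chain.
Insert 411: h=3, bucket 3 nonempty → append to chain.
Insert 839: h=7, bucket 7 nonempty → append to chain.
Insert 597: h=5, bucket 5 empty → new chain.
Insert 402: h=2, bucket 2 empty → new chain.
Insert 403: h=3, bucket 3 nonempty → append to chain.
Insert 515: h=3, bucket 3 nonempty → append to chain.
Insert 83: h=3, bucket 3 nonempty → append to chain.
Insert 950: h=6, bucket 6 empty → new chain.
Final buckets:
0: —
1: —
2: 402
3: 435 -> 411 -> 403 -> 515 -> 83
4: —
5: 597
6: 950
7: 223 -> 839

5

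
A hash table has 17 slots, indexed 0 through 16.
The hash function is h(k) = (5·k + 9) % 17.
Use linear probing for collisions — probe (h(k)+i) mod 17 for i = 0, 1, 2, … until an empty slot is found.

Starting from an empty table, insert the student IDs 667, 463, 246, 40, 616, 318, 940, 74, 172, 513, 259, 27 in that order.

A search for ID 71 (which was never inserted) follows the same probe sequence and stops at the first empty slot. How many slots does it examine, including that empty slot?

3

667 hashes to 12; slot 12 is free -> place at 12.
463 hashes to 12; 12 taken -> place at 13.
246 hashes to 15; slot 15 is free -> place at 15.
40 hashes to 5; slot 5 is free -> place at 5.
616 hashes to 12; 12,13 taken -> place at 14.
318 hashes to 1; slot 1 is free -> place at 1.
940 hashes to 0; slot 0 is free -> place at 0.
74 hashes to 5; 5 taken -> place at 6.
172 hashes to 2; slot 2 is free -> place at 2.
513 hashes to 7; slot 7 is free -> place at 7.
259 hashes to 12; 12,13,14,15 taken -> place at 16.
27 hashes to 8; slot 8 is free -> place at 8.
Table: [940, 318, 172, -, -, 40, 74, 513, 27, -, -, -, 667, 463, 616, 246, 259]
Lookup 71: h=7, probe 7,8,9 → slot 9 empty, not found.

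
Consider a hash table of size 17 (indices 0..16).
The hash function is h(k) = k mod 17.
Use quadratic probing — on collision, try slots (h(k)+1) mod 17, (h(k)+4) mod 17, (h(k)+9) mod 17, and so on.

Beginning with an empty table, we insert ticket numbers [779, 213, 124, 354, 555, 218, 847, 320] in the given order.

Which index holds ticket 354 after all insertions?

779: h=14 => slot 14
213: h=9 => slot 9
124: h=5 => slot 5
354: h=14, probe 14,15 => slot 15
555: h=11 => slot 11
218: h=14, probe 14,15,1 => slot 1
847: h=14, probe 14,15,1,6 => slot 6
320: h=14, probe 14,15,1,6,13 => slot 13
Table: [_, 218, _, _, _, 124, 847, _, _, 213, _, 555, _, 320, 779, 354, _]

15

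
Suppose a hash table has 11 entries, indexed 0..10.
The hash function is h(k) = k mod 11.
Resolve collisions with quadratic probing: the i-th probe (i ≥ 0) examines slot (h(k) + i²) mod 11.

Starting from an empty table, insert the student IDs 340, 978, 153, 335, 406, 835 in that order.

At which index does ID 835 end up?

340: h=10 -> slot 10
978: h=10, probe 10,0 -> slot 0
153: h=10, probe 10,0,3 -> slot 3
335: h=5 -> slot 5
406: h=10, probe 10,0,3,8 -> slot 8
835: h=10, probe 10,0,3,8,4 -> slot 4
Table: [978, _, _, 153, 835, 335, _, _, 406, _, 340]

4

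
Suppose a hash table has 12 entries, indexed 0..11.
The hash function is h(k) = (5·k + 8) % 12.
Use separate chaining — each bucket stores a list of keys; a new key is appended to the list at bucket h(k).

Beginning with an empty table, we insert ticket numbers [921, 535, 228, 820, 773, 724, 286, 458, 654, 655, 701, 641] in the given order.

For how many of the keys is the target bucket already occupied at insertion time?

Insert 921: h=5, bucket 5 empty → new chain.
Insert 535: h=7, bucket 7 empty → new chain.
Insert 228: h=8, bucket 8 empty → new chain.
Insert 820: h=4, bucket 4 empty → new chain.
Insert 773: h=9, bucket 9 empty → new chain.
Insert 724: h=4, bucket 4 nonempty → append to chain.
Insert 286: h=10, bucket 10 empty → new chain.
Insert 458: h=6, bucket 6 empty → new chain.
Insert 654: h=2, bucket 2 empty → new chain.
Insert 655: h=7, bucket 7 nonempty → append to chain.
Insert 701: h=9, bucket 9 nonempty → append to chain.
Insert 641: h=9, bucket 9 nonempty → append to chain.
Final buckets:
0: _
1: _
2: 654
3: _
4: 820 -> 724
5: 921
6: 458
7: 535 -> 655
8: 228
9: 773 -> 701 -> 641
10: 286
11: _

4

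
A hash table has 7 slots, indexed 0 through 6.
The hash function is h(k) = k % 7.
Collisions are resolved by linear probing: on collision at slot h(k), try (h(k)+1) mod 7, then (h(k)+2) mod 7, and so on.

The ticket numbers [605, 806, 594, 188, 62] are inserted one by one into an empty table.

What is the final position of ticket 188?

605 hashes to 3; slot 3 is free => place at 3.
806 hashes to 1; slot 1 is free => place at 1.
594 hashes to 6; slot 6 is free => place at 6.
188 hashes to 6; 6 taken => place at 0.
62 hashes to 6; 6,0,1 taken => place at 2.
Table: [188, 806, 62, 605, ∅, ∅, 594]

0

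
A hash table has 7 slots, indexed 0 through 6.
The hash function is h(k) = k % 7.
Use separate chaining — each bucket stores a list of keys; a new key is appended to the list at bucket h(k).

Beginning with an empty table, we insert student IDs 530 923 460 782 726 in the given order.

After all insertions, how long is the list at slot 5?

Insert 530: h=5, bucket 5 empty -> new chain.
Insert 923: h=6, bucket 6 empty -> new chain.
Insert 460: h=5, bucket 5 nonempty -> append to chain.
Insert 782: h=5, bucket 5 nonempty -> append to chain.
Insert 726: h=5, bucket 5 nonempty -> append to chain.
Final buckets:
0: —
1: —
2: —
3: —
4: —
5: 530 -> 460 -> 782 -> 726
6: 923

4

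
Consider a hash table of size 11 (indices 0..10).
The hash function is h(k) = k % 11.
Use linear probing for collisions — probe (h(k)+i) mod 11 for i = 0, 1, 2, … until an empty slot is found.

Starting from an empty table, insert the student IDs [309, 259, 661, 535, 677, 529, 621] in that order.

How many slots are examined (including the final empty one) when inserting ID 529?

309 hashes to 1; slot 1 is free => place at 1.
259 hashes to 6; slot 6 is free => place at 6.
661 hashes to 1; 1 taken => place at 2.
535 hashes to 7; slot 7 is free => place at 7.
677 hashes to 6; 6,7 taken => place at 8.
529 hashes to 1; 1,2 taken => place at 3.
621 hashes to 5; slot 5 is free => place at 5.
Table: [∅, 309, 661, 529, ∅, 621, 259, 535, 677, ∅, ∅]

3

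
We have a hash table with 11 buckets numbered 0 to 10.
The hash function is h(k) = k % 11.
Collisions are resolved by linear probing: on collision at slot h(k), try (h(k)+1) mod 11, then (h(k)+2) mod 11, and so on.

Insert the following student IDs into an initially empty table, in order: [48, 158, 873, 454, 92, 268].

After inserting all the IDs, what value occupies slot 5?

158

48 hashes to 4; slot 4 is free -> place at 4.
158 hashes to 4; 4 taken -> place at 5.
873 hashes to 4; 4,5 taken -> place at 6.
454 hashes to 3; slot 3 is free -> place at 3.
92 hashes to 4; 4,5,6 taken -> place at 7.
268 hashes to 4; 4,5,6,7 taken -> place at 8.
Table: [_, _, _, 454, 48, 158, 873, 92, 268, _, _]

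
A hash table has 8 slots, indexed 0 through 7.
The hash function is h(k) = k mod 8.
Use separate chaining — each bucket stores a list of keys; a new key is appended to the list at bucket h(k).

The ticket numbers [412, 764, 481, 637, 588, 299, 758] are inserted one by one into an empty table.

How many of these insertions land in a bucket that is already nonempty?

2

412 → bucket 4
764 → bucket 4 (collision)
481 → bucket 1
637 → bucket 5
588 → bucket 4 (collision)
299 → bucket 3
758 → bucket 6
Final buckets:
0: —
1: 481
2: —
3: 299
4: 412 -> 764 -> 588
5: 637
6: 758
7: —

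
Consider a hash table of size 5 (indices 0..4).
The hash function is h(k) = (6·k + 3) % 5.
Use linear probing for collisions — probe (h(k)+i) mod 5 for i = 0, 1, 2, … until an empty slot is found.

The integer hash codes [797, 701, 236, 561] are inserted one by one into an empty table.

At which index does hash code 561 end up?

2

797 hashes to 0; slot 0 is free => place at 0.
701 hashes to 4; slot 4 is free => place at 4.
236 hashes to 4; 4,0 taken => place at 1.
561 hashes to 4; 4,0,1 taken => place at 2.
Table: [797, 236, 561, -, 701]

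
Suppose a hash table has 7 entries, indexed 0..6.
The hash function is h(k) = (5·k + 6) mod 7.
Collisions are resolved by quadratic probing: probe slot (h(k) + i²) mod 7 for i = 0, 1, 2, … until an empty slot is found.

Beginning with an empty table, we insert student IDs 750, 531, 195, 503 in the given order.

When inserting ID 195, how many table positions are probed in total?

Insert 750: h=4, slot 4 empty -> index 4.
Insert 531: h=1, slot 1 empty -> index 1.
Insert 195: h=1, slot 1 occupied -> index 2.
Insert 503: h=1, slots 1,2 occupied -> index 5.
Table: [-, 531, 195, -, 750, 503, -]

2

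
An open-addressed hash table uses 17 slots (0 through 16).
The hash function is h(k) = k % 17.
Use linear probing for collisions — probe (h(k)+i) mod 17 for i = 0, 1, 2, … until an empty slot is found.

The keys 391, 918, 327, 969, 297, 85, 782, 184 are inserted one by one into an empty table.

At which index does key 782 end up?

5

391: h=0 → slot 0
918: h=0, probe 0,1 → slot 1
327: h=4 → slot 4
969: h=0, probe 0,1,2 → slot 2
297: h=8 → slot 8
85: h=0, probe 0,1,2,3 → slot 3
782: h=0, probe 0,1,2,3,4,5 → slot 5
184: h=14 → slot 14
Table: [391, 918, 969, 85, 327, 782, -, -, 297, -, -, -, -, -, 184, -, -]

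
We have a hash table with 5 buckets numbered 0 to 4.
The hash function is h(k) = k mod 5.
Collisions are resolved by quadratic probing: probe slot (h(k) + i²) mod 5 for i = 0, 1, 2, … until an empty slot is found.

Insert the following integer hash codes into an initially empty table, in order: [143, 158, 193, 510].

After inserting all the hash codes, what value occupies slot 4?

143 hashes to 3; slot 3 is free => place at 3.
158 hashes to 3; 3 taken => place at 4.
193 hashes to 3; 3,4 taken => place at 2.
510 hashes to 0; slot 0 is free => place at 0.
Table: [510, -, 193, 143, 158]

158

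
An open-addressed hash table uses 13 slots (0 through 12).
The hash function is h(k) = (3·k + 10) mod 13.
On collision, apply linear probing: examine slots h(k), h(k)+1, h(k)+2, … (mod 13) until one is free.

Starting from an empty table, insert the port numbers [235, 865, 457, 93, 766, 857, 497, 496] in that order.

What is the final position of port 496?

235: h=0 -> slot 0
865: h=5 -> slot 5
457: h=3 -> slot 3
93: h=3, probe 3,4 -> slot 4
766: h=7 -> slot 7
857: h=7, probe 7,8 -> slot 8
497: h=6 -> slot 6
496: h=3, probe 3,4,5,6,7,8,9 -> slot 9
Table: [235, ∅, ∅, 457, 93, 865, 497, 766, 857, 496, ∅, ∅, ∅]

9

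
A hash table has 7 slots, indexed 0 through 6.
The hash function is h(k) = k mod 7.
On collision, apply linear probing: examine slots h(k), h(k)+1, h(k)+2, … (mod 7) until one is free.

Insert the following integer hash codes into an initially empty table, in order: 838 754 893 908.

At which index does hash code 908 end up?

838: h=5 → slot 5
754: h=5, probe 5,6 → slot 6
893: h=4 → slot 4
908: h=5, probe 5,6,0 → slot 0
Table: [908, ., ., ., 893, 838, 754]

0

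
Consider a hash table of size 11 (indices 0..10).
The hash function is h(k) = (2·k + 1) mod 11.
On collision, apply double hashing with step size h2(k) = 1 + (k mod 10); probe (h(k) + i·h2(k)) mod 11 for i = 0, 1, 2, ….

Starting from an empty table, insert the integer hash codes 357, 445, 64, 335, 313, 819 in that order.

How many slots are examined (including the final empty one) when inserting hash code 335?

Insert 357: h=0, slot 0 empty -> index 0.
Insert 445: h=0, h2=6, slot 0 occupied -> index 6.
Insert 64: h=8, slot 8 empty -> index 8.
Insert 335: h=0, h2=6, slots 0,6 occupied -> index 1.
Insert 313: h=0, h2=4, slot 0 occupied -> index 4.
Insert 819: h=0, h2=10, slot 0 occupied -> index 10.
Table: [357, 335, _, _, 313, _, 445, _, 64, _, 819]

3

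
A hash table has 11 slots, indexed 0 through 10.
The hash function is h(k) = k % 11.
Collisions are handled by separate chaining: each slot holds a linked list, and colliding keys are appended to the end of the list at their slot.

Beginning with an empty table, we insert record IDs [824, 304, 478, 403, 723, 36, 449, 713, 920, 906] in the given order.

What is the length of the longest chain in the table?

824 -> bucket 10
304 -> bucket 7
478 -> bucket 5
403 -> bucket 7 (collision)
723 -> bucket 8
36 -> bucket 3
449 -> bucket 9
713 -> bucket 9 (collision)
920 -> bucket 7 (collision)
906 -> bucket 4
Final buckets:
0: —
1: —
2: —
3: 36
4: 906
5: 478
6: —
7: 304 -> 403 -> 920
8: 723
9: 449 -> 713
10: 824

3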